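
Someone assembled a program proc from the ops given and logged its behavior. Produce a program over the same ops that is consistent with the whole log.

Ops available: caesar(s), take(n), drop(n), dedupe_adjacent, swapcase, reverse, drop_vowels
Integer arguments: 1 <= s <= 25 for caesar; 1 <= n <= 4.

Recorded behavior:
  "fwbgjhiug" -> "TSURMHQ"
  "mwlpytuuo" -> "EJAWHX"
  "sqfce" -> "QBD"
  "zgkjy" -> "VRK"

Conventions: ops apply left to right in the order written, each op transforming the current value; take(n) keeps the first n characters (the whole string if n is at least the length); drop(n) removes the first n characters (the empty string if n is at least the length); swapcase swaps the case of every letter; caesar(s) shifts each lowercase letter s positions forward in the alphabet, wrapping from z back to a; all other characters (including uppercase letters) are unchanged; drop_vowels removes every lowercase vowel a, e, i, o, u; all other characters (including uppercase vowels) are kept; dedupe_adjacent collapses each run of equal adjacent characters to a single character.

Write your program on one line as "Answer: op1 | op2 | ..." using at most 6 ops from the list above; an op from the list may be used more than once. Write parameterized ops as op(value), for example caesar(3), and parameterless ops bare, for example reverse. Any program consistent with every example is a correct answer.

caesar(10) | dedupe_adjacent | caesar(1) | swapcase | reverse | drop(2)

Check, running the answer program on each example:
  "fwbgjhiug" -> "pglqtrseq" -> "pglqtrseq" -> "qhmrustfr" -> "QHMRUSTFR" -> "RFTSURMHQ" -> "TSURMHQ"
  "mwlpytuuo" -> "wgvzideey" -> "wgvzidey" -> "xhwajefz" -> "XHWAJEFZ" -> "ZFEJAWHX" -> "EJAWHX"
  "sqfce" -> "capmo" -> "capmo" -> "dbqnp" -> "DBQNP" -> "PNQBD" -> "QBD"
  "zgkjy" -> "jquti" -> "jquti" -> "krvuj" -> "KRVUJ" -> "JUVRK" -> "VRK"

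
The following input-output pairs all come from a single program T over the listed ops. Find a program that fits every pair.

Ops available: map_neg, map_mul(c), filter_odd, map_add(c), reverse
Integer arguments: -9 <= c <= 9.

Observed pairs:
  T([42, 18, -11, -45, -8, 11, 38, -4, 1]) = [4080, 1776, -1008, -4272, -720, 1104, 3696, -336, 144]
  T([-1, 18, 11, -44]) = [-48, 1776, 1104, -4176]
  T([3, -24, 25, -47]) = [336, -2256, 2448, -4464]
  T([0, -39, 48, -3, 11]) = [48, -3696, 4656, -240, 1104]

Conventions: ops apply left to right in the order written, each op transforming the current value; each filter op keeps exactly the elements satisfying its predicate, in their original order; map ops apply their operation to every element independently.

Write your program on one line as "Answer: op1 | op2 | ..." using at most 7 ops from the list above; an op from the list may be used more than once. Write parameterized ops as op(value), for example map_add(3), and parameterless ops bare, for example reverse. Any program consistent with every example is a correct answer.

reverse | map_mul(6) | map_add(3) | map_mul(-2) | map_mul(-8) | reverse

Check, running the answer program on each example:
  [42, 18, -11, -45, -8, 11, 38, -4, 1] -> [1, -4, 38, 11, -8, -45, -11, 18, 42] -> [6, -24, 228, 66, -48, -270, -66, 108, 252] -> [9, -21, 231, 69, -45, -267, -63, 111, 255] -> [-18, 42, -462, -138, 90, 534, 126, -222, -510] -> [144, -336, 3696, 1104, -720, -4272, -1008, 1776, 4080] -> [4080, 1776, -1008, -4272, -720, 1104, 3696, -336, 144]
  [-1, 18, 11, -44] -> [-44, 11, 18, -1] -> [-264, 66, 108, -6] -> [-261, 69, 111, -3] -> [522, -138, -222, 6] -> [-4176, 1104, 1776, -48] -> [-48, 1776, 1104, -4176]
  [3, -24, 25, -47] -> [-47, 25, -24, 3] -> [-282, 150, -144, 18] -> [-279, 153, -141, 21] -> [558, -306, 282, -42] -> [-4464, 2448, -2256, 336] -> [336, -2256, 2448, -4464]
  [0, -39, 48, -3, 11] -> [11, -3, 48, -39, 0] -> [66, -18, 288, -234, 0] -> [69, -15, 291, -231, 3] -> [-138, 30, -582, 462, -6] -> [1104, -240, 4656, -3696, 48] -> [48, -3696, 4656, -240, 1104]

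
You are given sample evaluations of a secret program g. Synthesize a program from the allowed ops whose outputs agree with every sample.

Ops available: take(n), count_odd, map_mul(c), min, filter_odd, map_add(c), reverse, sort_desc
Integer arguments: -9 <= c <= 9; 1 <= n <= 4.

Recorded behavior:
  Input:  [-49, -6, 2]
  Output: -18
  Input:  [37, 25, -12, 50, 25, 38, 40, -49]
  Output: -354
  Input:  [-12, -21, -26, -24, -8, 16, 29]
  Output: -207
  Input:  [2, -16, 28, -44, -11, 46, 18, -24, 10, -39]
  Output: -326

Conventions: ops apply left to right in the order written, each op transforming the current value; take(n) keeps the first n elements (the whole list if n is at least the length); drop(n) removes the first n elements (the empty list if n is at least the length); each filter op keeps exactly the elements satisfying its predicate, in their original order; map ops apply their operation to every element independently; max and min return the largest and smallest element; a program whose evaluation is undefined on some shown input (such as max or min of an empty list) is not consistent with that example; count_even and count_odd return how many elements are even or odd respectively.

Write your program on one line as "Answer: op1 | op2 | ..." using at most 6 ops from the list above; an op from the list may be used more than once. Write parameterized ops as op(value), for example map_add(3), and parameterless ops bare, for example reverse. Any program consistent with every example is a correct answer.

reverse | sort_desc | map_mul(-7) | sort_desc | map_add(-4) | min

Check, running the answer program on each example:
  [-49, -6, 2] -> [2, -6, -49] -> [2, -6, -49] -> [-14, 42, 343] -> [343, 42, -14] -> [339, 38, -18] -> -18
  [37, 25, -12, 50, 25, 38, 40, -49] -> [-49, 40, 38, 25, 50, -12, 25, 37] -> [50, 40, 38, 37, 25, 25, -12, -49] -> [-350, -280, -266, -259, -175, -175, 84, 343] -> [343, 84, -175, -175, -259, -266, -280, -350] -> [339, 80, -179, -179, -263, -270, -284, -354] -> -354
  [-12, -21, -26, -24, -8, 16, 29] -> [29, 16, -8, -24, -26, -21, -12] -> [29, 16, -8, -12, -21, -24, -26] -> [-203, -112, 56, 84, 147, 168, 182] -> [182, 168, 147, 84, 56, -112, -203] -> [178, 164, 143, 80, 52, -116, -207] -> -207
  [2, -16, 28, -44, -11, 46, 18, -24, 10, -39] -> [-39, 10, -24, 18, 46, -11, -44, 28, -16, 2] -> [46, 28, 18, 10, 2, -11, -16, -24, -39, -44] -> [-322, -196, -126, -70, -14, 77, 112, 168, 273, 308] -> [308, 273, 168, 112, 77, -14, -70, -126, -196, -322] -> [304, 269, 164, 108, 73, -18, -74, -130, -200, -326] -> -326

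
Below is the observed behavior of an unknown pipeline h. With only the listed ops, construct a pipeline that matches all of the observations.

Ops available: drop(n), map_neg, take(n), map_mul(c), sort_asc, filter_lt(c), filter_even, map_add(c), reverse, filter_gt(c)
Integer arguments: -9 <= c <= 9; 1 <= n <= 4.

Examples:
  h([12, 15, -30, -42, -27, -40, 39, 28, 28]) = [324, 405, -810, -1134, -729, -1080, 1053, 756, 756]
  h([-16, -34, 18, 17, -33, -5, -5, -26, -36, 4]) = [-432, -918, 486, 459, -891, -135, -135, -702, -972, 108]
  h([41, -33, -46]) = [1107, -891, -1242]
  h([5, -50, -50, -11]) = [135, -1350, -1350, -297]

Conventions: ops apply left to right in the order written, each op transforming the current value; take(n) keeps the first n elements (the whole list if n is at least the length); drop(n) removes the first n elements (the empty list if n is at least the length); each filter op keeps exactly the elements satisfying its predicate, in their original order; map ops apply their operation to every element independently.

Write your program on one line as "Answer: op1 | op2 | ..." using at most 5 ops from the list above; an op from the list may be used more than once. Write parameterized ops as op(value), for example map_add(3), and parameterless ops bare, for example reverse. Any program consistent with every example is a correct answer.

map_neg | map_mul(3) | map_mul(9) | map_neg

Check, running the answer program on each example:
  [12, 15, -30, -42, -27, -40, 39, 28, 28] -> [-12, -15, 30, 42, 27, 40, -39, -28, -28] -> [-36, -45, 90, 126, 81, 120, -117, -84, -84] -> [-324, -405, 810, 1134, 729, 1080, -1053, -756, -756] -> [324, 405, -810, -1134, -729, -1080, 1053, 756, 756]
  [-16, -34, 18, 17, -33, -5, -5, -26, -36, 4] -> [16, 34, -18, -17, 33, 5, 5, 26, 36, -4] -> [48, 102, -54, -51, 99, 15, 15, 78, 108, -12] -> [432, 918, -486, -459, 891, 135, 135, 702, 972, -108] -> [-432, -918, 486, 459, -891, -135, -135, -702, -972, 108]
  [41, -33, -46] -> [-41, 33, 46] -> [-123, 99, 138] -> [-1107, 891, 1242] -> [1107, -891, -1242]
  [5, -50, -50, -11] -> [-5, 50, 50, 11] -> [-15, 150, 150, 33] -> [-135, 1350, 1350, 297] -> [135, -1350, -1350, -297]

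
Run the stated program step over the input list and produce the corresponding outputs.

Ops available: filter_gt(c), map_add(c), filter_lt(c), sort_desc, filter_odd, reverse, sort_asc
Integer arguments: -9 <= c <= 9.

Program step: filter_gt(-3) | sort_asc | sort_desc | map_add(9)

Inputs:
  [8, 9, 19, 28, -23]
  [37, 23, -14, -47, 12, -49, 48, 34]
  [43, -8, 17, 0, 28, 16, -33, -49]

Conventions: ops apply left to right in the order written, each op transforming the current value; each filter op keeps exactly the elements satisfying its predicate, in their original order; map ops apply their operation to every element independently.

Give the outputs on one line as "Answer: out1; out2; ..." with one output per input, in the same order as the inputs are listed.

[37, 28, 18, 17]; [57, 46, 43, 32, 21]; [52, 37, 26, 25, 9]

Execution, op by op:
  [8, 9, 19, 28, -23] -> [8, 9, 19, 28] -> [8, 9, 19, 28] -> [28, 19, 9, 8] -> [37, 28, 18, 17]
  [37, 23, -14, -47, 12, -49, 48, 34] -> [37, 23, 12, 48, 34] -> [12, 23, 34, 37, 48] -> [48, 37, 34, 23, 12] -> [57, 46, 43, 32, 21]
  [43, -8, 17, 0, 28, 16, -33, -49] -> [43, 17, 0, 28, 16] -> [0, 16, 17, 28, 43] -> [43, 28, 17, 16, 0] -> [52, 37, 26, 25, 9]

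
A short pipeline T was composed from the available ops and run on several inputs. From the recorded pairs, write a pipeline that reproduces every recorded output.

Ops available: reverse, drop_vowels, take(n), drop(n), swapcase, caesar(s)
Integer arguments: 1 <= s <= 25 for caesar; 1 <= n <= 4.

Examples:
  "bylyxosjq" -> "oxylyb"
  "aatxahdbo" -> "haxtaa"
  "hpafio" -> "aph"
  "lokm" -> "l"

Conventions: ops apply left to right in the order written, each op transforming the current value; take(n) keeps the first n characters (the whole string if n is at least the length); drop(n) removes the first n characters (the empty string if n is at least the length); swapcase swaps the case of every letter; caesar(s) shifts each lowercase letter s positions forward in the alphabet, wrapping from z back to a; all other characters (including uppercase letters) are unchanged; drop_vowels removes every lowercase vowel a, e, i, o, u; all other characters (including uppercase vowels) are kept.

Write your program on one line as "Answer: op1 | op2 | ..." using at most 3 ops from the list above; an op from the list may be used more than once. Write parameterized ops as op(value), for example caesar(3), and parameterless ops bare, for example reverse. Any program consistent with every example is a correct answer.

reverse | drop(1) | drop(2)

Check, running the answer program on each example:
  "bylyxosjq" -> "qjsoxylyb" -> "jsoxylyb" -> "oxylyb"
  "aatxahdbo" -> "obdhaxtaa" -> "bdhaxtaa" -> "haxtaa"
  "hpafio" -> "oifaph" -> "ifaph" -> "aph"
  "lokm" -> "mkol" -> "kol" -> "l"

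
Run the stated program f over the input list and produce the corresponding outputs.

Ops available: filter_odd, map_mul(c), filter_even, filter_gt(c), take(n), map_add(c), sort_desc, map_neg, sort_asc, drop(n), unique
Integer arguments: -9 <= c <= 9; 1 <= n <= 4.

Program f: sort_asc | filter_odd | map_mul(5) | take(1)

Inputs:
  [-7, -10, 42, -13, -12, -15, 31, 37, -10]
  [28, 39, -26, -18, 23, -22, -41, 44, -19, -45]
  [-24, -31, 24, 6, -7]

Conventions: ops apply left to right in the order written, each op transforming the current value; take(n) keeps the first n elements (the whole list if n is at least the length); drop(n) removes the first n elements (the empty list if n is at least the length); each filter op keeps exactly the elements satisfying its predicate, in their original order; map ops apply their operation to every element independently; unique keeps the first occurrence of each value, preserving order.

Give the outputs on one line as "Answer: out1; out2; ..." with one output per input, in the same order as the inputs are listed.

Execution, op by op:
  [-7, -10, 42, -13, -12, -15, 31, 37, -10] -> [-15, -13, -12, -10, -10, -7, 31, 37, 42] -> [-15, -13, -7, 31, 37] -> [-75, -65, -35, 155, 185] -> [-75]
  [28, 39, -26, -18, 23, -22, -41, 44, -19, -45] -> [-45, -41, -26, -22, -19, -18, 23, 28, 39, 44] -> [-45, -41, -19, 23, 39] -> [-225, -205, -95, 115, 195] -> [-225]
  [-24, -31, 24, 6, -7] -> [-31, -24, -7, 6, 24] -> [-31, -7] -> [-155, -35] -> [-155]

[-75]; [-225]; [-155]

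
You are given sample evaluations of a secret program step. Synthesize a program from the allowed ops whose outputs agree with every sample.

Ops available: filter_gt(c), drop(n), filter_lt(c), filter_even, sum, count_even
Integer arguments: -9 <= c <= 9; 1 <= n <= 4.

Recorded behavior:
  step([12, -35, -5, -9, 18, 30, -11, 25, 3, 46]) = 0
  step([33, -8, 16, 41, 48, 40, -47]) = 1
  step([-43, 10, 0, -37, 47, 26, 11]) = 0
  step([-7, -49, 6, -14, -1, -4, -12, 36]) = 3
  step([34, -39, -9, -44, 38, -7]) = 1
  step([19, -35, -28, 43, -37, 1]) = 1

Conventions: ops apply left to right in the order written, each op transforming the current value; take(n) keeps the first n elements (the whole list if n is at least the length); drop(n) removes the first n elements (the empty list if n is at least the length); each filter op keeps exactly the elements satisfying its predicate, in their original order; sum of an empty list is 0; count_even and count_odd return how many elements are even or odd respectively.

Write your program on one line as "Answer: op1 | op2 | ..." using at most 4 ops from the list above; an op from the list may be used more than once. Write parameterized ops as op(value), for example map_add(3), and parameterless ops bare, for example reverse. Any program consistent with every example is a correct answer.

filter_even | filter_lt(-3) | count_even

Check, running the answer program on each example:
  [12, -35, -5, -9, 18, 30, -11, 25, 3, 46] -> [12, 18, 30, 46] -> [] -> 0
  [33, -8, 16, 41, 48, 40, -47] -> [-8, 16, 48, 40] -> [-8] -> 1
  [-43, 10, 0, -37, 47, 26, 11] -> [10, 0, 26] -> [] -> 0
  [-7, -49, 6, -14, -1, -4, -12, 36] -> [6, -14, -4, -12, 36] -> [-14, -4, -12] -> 3
  [34, -39, -9, -44, 38, -7] -> [34, -44, 38] -> [-44] -> 1
  [19, -35, -28, 43, -37, 1] -> [-28] -> [-28] -> 1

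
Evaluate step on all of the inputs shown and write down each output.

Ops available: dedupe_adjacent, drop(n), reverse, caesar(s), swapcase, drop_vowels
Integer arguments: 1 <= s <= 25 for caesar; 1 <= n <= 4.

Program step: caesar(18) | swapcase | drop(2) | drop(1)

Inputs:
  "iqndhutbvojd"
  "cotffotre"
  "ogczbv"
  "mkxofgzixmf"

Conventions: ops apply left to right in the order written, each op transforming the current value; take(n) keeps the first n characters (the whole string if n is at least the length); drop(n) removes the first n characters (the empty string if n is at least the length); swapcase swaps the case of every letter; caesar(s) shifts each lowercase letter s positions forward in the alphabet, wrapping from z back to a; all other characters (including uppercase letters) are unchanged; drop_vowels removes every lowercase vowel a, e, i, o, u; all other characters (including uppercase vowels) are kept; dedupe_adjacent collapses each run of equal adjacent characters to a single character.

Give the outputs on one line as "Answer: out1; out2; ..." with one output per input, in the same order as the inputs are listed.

"VZMLTNGBV"; "XXGLJW"; "RTN"; "GXYRAPEX"

Execution, op by op:
  "iqndhutbvojd" -> "aifvzmltngbv" -> "AIFVZMLTNGBV" -> "FVZMLTNGBV" -> "VZMLTNGBV"
  "cotffotre" -> "uglxxgljw" -> "UGLXXGLJW" -> "LXXGLJW" -> "XXGLJW"
  "ogczbv" -> "gyurtn" -> "GYURTN" -> "URTN" -> "RTN"
  "mkxofgzixmf" -> "ecpgxyrapex" -> "ECPGXYRAPEX" -> "PGXYRAPEX" -> "GXYRAPEX"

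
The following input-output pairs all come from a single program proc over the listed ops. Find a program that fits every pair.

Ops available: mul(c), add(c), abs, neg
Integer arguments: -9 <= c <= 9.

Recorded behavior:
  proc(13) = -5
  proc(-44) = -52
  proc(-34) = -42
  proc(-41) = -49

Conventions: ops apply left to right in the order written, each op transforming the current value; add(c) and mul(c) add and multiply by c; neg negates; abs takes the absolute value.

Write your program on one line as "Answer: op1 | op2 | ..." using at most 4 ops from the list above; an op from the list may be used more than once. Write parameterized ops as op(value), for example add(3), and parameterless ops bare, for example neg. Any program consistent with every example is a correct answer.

neg | add(8) | abs | neg

Check, running the answer program on each example:
  13 -> -13 -> -5 -> 5 -> -5
  -44 -> 44 -> 52 -> 52 -> -52
  -34 -> 34 -> 42 -> 42 -> -42
  -41 -> 41 -> 49 -> 49 -> -49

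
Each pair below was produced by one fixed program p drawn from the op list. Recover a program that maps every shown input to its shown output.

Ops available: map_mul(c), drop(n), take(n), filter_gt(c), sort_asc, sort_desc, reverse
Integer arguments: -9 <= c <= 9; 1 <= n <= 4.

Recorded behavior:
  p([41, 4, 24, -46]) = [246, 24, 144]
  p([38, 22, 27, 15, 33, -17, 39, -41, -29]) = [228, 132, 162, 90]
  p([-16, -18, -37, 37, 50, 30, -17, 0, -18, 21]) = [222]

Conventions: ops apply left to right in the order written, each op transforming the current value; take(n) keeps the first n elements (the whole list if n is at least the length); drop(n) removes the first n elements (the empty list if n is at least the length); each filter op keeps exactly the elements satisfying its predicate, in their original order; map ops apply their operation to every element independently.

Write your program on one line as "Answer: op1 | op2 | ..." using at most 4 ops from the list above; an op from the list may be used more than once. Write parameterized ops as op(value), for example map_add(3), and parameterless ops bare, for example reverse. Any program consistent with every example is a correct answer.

take(4) | map_mul(6) | filter_gt(-8)

Check, running the answer program on each example:
  [41, 4, 24, -46] -> [41, 4, 24, -46] -> [246, 24, 144, -276] -> [246, 24, 144]
  [38, 22, 27, 15, 33, -17, 39, -41, -29] -> [38, 22, 27, 15] -> [228, 132, 162, 90] -> [228, 132, 162, 90]
  [-16, -18, -37, 37, 50, 30, -17, 0, -18, 21] -> [-16, -18, -37, 37] -> [-96, -108, -222, 222] -> [222]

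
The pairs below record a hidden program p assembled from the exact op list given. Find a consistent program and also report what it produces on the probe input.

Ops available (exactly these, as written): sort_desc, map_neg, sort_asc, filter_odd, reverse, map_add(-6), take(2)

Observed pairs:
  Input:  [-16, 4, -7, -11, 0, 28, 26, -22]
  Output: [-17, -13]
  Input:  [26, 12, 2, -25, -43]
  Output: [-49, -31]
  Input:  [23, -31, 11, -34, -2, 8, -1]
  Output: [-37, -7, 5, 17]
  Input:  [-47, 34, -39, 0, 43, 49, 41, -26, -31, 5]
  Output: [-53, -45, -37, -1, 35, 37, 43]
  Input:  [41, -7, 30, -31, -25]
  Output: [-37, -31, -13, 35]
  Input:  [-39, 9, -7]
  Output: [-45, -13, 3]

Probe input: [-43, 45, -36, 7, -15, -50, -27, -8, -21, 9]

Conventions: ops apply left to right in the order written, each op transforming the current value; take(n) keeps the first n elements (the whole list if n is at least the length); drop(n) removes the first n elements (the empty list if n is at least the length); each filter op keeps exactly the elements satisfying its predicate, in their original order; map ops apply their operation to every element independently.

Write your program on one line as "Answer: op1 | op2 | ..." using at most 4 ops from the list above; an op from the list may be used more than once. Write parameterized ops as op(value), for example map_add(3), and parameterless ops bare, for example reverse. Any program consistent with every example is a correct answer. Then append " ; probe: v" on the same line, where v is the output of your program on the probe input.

sort_asc | filter_odd | map_add(-6) ; probe: [-49, -33, -27, -21, 1, 3, 39]

Check, running the answer program on each example:
  [-16, 4, -7, -11, 0, 28, 26, -22] -> [-22, -16, -11, -7, 0, 4, 26, 28] -> [-11, -7] -> [-17, -13]
  [26, 12, 2, -25, -43] -> [-43, -25, 2, 12, 26] -> [-43, -25] -> [-49, -31]
  [23, -31, 11, -34, -2, 8, -1] -> [-34, -31, -2, -1, 8, 11, 23] -> [-31, -1, 11, 23] -> [-37, -7, 5, 17]
  [-47, 34, -39, 0, 43, 49, 41, -26, -31, 5] -> [-47, -39, -31, -26, 0, 5, 34, 41, 43, 49] -> [-47, -39, -31, 5, 41, 43, 49] -> [-53, -45, -37, -1, 35, 37, 43]
  [41, -7, 30, -31, -25] -> [-31, -25, -7, 30, 41] -> [-31, -25, -7, 41] -> [-37, -31, -13, 35]
  [-39, 9, -7] -> [-39, -7, 9] -> [-39, -7, 9] -> [-45, -13, 3]
  probe: [-43, 45, -36, 7, -15, -50, -27, -8, -21, 9] -> [-50, -43, -36, -27, -21, -15, -8, 7, 9, 45] -> [-43, -27, -21, -15, 7, 9, 45] -> [-49, -33, -27, -21, 1, 3, 39]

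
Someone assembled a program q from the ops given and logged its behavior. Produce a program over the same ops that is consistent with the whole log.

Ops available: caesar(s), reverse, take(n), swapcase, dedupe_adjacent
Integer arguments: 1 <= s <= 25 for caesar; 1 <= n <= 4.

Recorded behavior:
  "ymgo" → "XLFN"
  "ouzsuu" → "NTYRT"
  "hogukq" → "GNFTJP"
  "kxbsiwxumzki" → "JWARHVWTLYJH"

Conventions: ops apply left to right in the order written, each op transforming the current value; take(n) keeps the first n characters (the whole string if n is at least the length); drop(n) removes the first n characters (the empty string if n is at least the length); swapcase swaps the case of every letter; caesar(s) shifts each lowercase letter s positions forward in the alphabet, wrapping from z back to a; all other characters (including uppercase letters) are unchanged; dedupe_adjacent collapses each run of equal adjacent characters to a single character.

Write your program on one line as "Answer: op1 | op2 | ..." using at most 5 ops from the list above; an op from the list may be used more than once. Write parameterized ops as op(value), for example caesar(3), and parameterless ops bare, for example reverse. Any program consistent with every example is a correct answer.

caesar(11) | caesar(14) | swapcase | dedupe_adjacent

Check, running the answer program on each example:
  "ymgo" -> "jxrz" -> "xlfn" -> "XLFN" -> "XLFN"
  "ouzsuu" -> "zfkdff" -> "ntyrtt" -> "NTYRTT" -> "NTYRT"
  "hogukq" -> "szrfvb" -> "gnftjp" -> "GNFTJP" -> "GNFTJP"
  "kxbsiwxumzki" -> "vimdthifxkvt" -> "jwarhvwtlyjh" -> "JWARHVWTLYJH" -> "JWARHVWTLYJH"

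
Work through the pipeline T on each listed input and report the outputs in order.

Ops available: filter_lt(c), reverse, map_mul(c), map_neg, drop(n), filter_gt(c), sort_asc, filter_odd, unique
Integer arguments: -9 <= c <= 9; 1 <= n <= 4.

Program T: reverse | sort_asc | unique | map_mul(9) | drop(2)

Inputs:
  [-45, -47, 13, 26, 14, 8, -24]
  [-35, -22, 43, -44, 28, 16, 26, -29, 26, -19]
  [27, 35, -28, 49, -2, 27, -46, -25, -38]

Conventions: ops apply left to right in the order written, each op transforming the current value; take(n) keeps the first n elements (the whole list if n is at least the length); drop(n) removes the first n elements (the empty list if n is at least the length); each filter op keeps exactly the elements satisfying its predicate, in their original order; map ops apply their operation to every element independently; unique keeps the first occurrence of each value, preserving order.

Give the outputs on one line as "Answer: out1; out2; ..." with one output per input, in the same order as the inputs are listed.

[-216, 72, 117, 126, 234]; [-261, -198, -171, 144, 234, 252, 387]; [-252, -225, -18, 243, 315, 441]

Execution, op by op:
  [-45, -47, 13, 26, 14, 8, -24] -> [-24, 8, 14, 26, 13, -47, -45] -> [-47, -45, -24, 8, 13, 14, 26] -> [-47, -45, -24, 8, 13, 14, 26] -> [-423, -405, -216, 72, 117, 126, 234] -> [-216, 72, 117, 126, 234]
  [-35, -22, 43, -44, 28, 16, 26, -29, 26, -19] -> [-19, 26, -29, 26, 16, 28, -44, 43, -22, -35] -> [-44, -35, -29, -22, -19, 16, 26, 26, 28, 43] -> [-44, -35, -29, -22, -19, 16, 26, 28, 43] -> [-396, -315, -261, -198, -171, 144, 234, 252, 387] -> [-261, -198, -171, 144, 234, 252, 387]
  [27, 35, -28, 49, -2, 27, -46, -25, -38] -> [-38, -25, -46, 27, -2, 49, -28, 35, 27] -> [-46, -38, -28, -25, -2, 27, 27, 35, 49] -> [-46, -38, -28, -25, -2, 27, 35, 49] -> [-414, -342, -252, -225, -18, 243, 315, 441] -> [-252, -225, -18, 243, 315, 441]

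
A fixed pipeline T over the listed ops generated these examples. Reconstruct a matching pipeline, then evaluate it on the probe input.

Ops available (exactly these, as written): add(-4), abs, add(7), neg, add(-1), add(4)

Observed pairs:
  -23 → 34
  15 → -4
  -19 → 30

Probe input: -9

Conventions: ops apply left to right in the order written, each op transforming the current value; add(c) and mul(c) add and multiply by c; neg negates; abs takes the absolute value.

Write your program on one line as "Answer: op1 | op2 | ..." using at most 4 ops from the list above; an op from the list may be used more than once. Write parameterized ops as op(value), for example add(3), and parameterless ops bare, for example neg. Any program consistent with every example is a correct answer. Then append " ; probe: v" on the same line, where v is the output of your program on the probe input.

add(-4) | neg | add(7) ; probe: 20

Check, running the answer program on each example:
  -23 -> -27 -> 27 -> 34
  15 -> 11 -> -11 -> -4
  -19 -> -23 -> 23 -> 30
  probe: -9 -> -13 -> 13 -> 20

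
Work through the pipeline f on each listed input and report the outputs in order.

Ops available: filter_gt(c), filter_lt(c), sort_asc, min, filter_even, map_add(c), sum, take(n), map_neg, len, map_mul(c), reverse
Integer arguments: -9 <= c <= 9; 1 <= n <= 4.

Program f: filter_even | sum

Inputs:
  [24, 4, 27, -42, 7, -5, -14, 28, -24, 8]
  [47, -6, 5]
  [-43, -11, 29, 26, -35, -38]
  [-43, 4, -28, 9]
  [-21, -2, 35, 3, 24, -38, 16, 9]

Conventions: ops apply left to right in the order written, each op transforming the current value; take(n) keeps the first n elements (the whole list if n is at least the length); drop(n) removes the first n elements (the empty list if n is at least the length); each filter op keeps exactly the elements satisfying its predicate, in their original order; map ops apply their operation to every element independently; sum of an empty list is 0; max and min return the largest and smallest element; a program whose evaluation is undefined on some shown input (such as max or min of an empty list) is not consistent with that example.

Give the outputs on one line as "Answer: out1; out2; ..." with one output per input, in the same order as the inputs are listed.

-16; -6; -12; -24; 0

Execution, op by op:
  [24, 4, 27, -42, 7, -5, -14, 28, -24, 8] -> [24, 4, -42, -14, 28, -24, 8] -> -16
  [47, -6, 5] -> [-6] -> -6
  [-43, -11, 29, 26, -35, -38] -> [26, -38] -> -12
  [-43, 4, -28, 9] -> [4, -28] -> -24
  [-21, -2, 35, 3, 24, -38, 16, 9] -> [-2, 24, -38, 16] -> 0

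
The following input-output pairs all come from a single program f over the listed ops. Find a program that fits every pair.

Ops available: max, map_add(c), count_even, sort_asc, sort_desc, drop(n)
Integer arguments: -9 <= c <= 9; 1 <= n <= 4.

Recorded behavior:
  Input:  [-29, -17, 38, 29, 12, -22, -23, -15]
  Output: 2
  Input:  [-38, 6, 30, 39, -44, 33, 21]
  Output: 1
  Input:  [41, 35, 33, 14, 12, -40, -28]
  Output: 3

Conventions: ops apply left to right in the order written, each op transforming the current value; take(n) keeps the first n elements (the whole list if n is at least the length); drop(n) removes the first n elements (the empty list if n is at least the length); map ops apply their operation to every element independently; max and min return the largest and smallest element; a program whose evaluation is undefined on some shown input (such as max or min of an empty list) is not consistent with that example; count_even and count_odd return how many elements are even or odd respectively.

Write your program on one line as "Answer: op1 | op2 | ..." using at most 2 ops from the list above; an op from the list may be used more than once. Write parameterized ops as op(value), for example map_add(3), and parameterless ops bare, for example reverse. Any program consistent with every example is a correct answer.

drop(4) | count_even

Check, running the answer program on each example:
  [-29, -17, 38, 29, 12, -22, -23, -15] -> [12, -22, -23, -15] -> 2
  [-38, 6, 30, 39, -44, 33, 21] -> [-44, 33, 21] -> 1
  [41, 35, 33, 14, 12, -40, -28] -> [12, -40, -28] -> 3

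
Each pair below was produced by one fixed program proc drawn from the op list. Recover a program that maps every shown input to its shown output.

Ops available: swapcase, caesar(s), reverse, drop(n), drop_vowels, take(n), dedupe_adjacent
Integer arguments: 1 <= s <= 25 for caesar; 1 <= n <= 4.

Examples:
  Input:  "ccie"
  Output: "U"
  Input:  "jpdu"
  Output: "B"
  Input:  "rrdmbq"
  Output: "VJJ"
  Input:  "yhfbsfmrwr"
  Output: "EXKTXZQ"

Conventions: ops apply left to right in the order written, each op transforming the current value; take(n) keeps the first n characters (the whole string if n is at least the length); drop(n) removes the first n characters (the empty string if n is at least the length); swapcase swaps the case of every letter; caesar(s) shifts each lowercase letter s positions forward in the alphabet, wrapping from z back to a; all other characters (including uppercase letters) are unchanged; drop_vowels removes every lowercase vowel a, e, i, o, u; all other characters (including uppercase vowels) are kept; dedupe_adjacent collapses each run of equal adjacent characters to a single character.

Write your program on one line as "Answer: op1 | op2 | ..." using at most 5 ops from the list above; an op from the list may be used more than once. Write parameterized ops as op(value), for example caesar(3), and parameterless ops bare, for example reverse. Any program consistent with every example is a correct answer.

caesar(18) | reverse | drop(3) | swapcase

Check, running the answer program on each example:
  "ccie" -> "uuaw" -> "wauu" -> "u" -> "U"
  "jpdu" -> "bhvm" -> "mvhb" -> "b" -> "B"
  "rrdmbq" -> "jjveti" -> "itevjj" -> "vjj" -> "VJJ"
  "yhfbsfmrwr" -> "qzxtkxejoj" -> "jojexktxzq" -> "exktxzq" -> "EXKTXZQ"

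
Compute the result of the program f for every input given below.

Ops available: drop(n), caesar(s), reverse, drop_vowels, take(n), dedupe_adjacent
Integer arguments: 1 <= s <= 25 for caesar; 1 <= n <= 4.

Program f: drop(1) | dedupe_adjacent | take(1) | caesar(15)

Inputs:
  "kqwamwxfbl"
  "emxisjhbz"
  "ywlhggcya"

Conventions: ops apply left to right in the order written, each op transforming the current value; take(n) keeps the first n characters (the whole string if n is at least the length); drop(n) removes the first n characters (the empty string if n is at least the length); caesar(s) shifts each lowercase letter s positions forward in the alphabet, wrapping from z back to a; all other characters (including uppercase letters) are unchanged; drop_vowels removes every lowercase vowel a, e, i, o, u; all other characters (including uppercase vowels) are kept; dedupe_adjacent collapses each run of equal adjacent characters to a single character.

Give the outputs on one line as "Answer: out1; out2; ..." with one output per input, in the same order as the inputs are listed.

Execution, op by op:
  "kqwamwxfbl" -> "qwamwxfbl" -> "qwamwxfbl" -> "q" -> "f"
  "emxisjhbz" -> "mxisjhbz" -> "mxisjhbz" -> "m" -> "b"
  "ywlhggcya" -> "wlhggcya" -> "wlhgcya" -> "w" -> "l"

"f"; "b"; "l"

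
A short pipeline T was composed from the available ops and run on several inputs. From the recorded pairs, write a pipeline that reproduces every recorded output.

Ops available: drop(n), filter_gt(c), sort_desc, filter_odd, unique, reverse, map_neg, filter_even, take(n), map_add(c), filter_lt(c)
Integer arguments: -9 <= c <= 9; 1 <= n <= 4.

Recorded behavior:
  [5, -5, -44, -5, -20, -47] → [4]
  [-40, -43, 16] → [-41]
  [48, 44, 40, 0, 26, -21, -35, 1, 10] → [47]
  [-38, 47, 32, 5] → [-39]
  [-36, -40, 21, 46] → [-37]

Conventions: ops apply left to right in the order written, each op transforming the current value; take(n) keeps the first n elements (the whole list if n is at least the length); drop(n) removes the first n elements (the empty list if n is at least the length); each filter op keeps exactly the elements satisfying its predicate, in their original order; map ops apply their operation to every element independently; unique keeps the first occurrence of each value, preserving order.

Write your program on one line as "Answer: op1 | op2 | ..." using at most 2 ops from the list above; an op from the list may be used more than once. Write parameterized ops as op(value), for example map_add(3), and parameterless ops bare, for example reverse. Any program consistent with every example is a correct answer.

take(1) | map_add(-1)

Check, running the answer program on each example:
  [5, -5, -44, -5, -20, -47] -> [5] -> [4]
  [-40, -43, 16] -> [-40] -> [-41]
  [48, 44, 40, 0, 26, -21, -35, 1, 10] -> [48] -> [47]
  [-38, 47, 32, 5] -> [-38] -> [-39]
  [-36, -40, 21, 46] -> [-36] -> [-37]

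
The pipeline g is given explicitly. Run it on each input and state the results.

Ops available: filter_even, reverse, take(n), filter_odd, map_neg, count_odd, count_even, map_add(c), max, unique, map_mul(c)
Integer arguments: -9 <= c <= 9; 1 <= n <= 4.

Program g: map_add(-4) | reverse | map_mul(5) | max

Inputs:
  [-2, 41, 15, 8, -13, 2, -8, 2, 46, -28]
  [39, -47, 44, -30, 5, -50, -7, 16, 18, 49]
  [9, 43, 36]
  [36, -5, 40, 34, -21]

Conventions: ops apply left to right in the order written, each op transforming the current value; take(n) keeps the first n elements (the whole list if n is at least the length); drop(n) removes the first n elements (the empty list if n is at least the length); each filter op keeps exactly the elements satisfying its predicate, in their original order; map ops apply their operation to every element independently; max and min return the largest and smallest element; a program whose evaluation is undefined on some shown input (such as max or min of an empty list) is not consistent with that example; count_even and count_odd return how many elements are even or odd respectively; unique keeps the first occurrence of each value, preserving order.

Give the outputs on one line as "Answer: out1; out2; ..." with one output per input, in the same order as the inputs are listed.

210; 225; 195; 180

Execution, op by op:
  [-2, 41, 15, 8, -13, 2, -8, 2, 46, -28] -> [-6, 37, 11, 4, -17, -2, -12, -2, 42, -32] -> [-32, 42, -2, -12, -2, -17, 4, 11, 37, -6] -> [-160, 210, -10, -60, -10, -85, 20, 55, 185, -30] -> 210
  [39, -47, 44, -30, 5, -50, -7, 16, 18, 49] -> [35, -51, 40, -34, 1, -54, -11, 12, 14, 45] -> [45, 14, 12, -11, -54, 1, -34, 40, -51, 35] -> [225, 70, 60, -55, -270, 5, -170, 200, -255, 175] -> 225
  [9, 43, 36] -> [5, 39, 32] -> [32, 39, 5] -> [160, 195, 25] -> 195
  [36, -5, 40, 34, -21] -> [32, -9, 36, 30, -25] -> [-25, 30, 36, -9, 32] -> [-125, 150, 180, -45, 160] -> 180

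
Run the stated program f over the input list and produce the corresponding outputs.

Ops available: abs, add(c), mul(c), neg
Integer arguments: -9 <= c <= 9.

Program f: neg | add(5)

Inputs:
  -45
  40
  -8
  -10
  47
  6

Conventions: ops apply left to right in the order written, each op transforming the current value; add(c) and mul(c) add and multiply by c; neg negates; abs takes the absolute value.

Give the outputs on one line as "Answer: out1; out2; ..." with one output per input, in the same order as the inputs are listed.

50; -35; 13; 15; -42; -1

Execution, op by op:
  -45 -> 45 -> 50
  40 -> -40 -> -35
  -8 -> 8 -> 13
  -10 -> 10 -> 15
  47 -> -47 -> -42
  6 -> -6 -> -1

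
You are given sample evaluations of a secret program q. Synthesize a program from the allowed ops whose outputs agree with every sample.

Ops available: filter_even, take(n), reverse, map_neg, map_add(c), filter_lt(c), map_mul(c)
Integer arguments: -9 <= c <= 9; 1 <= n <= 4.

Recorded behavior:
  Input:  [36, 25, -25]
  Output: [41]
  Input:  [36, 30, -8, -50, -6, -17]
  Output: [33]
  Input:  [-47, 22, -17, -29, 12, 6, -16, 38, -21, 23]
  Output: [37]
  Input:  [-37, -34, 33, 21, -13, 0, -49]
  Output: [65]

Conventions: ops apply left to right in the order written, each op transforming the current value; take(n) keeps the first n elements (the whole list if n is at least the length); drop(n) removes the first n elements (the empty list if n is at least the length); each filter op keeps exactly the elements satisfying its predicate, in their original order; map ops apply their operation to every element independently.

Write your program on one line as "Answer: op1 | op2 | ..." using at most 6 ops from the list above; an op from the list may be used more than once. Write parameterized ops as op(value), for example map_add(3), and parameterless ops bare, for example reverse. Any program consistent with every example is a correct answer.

filter_lt(-2) | reverse | map_neg | map_add(8) | map_add(8) | take(1)

Check, running the answer program on each example:
  [36, 25, -25] -> [-25] -> [-25] -> [25] -> [33] -> [41] -> [41]
  [36, 30, -8, -50, -6, -17] -> [-8, -50, -6, -17] -> [-17, -6, -50, -8] -> [17, 6, 50, 8] -> [25, 14, 58, 16] -> [33, 22, 66, 24] -> [33]
  [-47, 22, -17, -29, 12, 6, -16, 38, -21, 23] -> [-47, -17, -29, -16, -21] -> [-21, -16, -29, -17, -47] -> [21, 16, 29, 17, 47] -> [29, 24, 37, 25, 55] -> [37, 32, 45, 33, 63] -> [37]
  [-37, -34, 33, 21, -13, 0, -49] -> [-37, -34, -13, -49] -> [-49, -13, -34, -37] -> [49, 13, 34, 37] -> [57, 21, 42, 45] -> [65, 29, 50, 53] -> [65]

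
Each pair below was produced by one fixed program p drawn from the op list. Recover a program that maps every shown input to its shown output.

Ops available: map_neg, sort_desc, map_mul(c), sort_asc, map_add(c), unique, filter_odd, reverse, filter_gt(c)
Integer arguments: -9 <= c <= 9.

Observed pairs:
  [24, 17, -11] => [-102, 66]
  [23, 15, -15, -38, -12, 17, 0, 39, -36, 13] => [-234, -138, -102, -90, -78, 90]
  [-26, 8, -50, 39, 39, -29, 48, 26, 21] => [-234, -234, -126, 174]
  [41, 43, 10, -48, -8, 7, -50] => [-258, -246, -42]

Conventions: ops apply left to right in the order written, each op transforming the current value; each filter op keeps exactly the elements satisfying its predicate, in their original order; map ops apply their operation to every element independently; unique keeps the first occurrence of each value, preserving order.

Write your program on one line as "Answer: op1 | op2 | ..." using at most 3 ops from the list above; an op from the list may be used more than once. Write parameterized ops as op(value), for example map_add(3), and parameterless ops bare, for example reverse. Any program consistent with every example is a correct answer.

sort_desc | filter_odd | map_mul(-6)

Check, running the answer program on each example:
  [24, 17, -11] -> [24, 17, -11] -> [17, -11] -> [-102, 66]
  [23, 15, -15, -38, -12, 17, 0, 39, -36, 13] -> [39, 23, 17, 15, 13, 0, -12, -15, -36, -38] -> [39, 23, 17, 15, 13, -15] -> [-234, -138, -102, -90, -78, 90]
  [-26, 8, -50, 39, 39, -29, 48, 26, 21] -> [48, 39, 39, 26, 21, 8, -26, -29, -50] -> [39, 39, 21, -29] -> [-234, -234, -126, 174]
  [41, 43, 10, -48, -8, 7, -50] -> [43, 41, 10, 7, -8, -48, -50] -> [43, 41, 7] -> [-258, -246, -42]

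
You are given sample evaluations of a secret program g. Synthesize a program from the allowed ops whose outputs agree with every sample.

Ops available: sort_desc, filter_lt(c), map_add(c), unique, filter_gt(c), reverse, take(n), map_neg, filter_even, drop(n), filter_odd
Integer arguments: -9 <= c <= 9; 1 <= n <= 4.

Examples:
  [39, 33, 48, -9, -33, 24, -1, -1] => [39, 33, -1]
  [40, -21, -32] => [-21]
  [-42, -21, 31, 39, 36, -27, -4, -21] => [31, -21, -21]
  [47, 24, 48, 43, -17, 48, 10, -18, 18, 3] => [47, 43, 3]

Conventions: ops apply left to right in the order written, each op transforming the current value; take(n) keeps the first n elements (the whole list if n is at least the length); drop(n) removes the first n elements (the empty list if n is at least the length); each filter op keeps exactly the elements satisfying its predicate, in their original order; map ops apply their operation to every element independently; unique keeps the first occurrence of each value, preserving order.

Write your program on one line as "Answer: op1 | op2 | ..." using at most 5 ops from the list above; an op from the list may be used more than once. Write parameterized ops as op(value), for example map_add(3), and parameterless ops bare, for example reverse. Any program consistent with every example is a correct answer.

sort_desc | drop(1) | filter_odd | take(3)

Check, running the answer program on each example:
  [39, 33, 48, -9, -33, 24, -1, -1] -> [48, 39, 33, 24, -1, -1, -9, -33] -> [39, 33, 24, -1, -1, -9, -33] -> [39, 33, -1, -1, -9, -33] -> [39, 33, -1]
  [40, -21, -32] -> [40, -21, -32] -> [-21, -32] -> [-21] -> [-21]
  [-42, -21, 31, 39, 36, -27, -4, -21] -> [39, 36, 31, -4, -21, -21, -27, -42] -> [36, 31, -4, -21, -21, -27, -42] -> [31, -21, -21, -27] -> [31, -21, -21]
  [47, 24, 48, 43, -17, 48, 10, -18, 18, 3] -> [48, 48, 47, 43, 24, 18, 10, 3, -17, -18] -> [48, 47, 43, 24, 18, 10, 3, -17, -18] -> [47, 43, 3, -17] -> [47, 43, 3]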